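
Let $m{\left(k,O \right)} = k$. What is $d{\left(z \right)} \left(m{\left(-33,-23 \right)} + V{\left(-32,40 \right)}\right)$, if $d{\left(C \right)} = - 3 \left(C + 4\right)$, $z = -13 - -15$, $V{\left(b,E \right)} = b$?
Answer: $1170$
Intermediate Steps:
$z = 2$ ($z = -13 + 15 = 2$)
$d{\left(C \right)} = -12 - 3 C$ ($d{\left(C \right)} = - 3 \left(4 + C\right) = -12 - 3 C$)
$d{\left(z \right)} \left(m{\left(-33,-23 \right)} + V{\left(-32,40 \right)}\right) = \left(-12 - 6\right) \left(-33 - 32\right) = \left(-12 - 6\right) \left(-65\right) = \left(-18\right) \left(-65\right) = 1170$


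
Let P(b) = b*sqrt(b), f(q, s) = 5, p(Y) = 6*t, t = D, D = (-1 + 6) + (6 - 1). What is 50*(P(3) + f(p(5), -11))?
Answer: 250 + 150*sqrt(3) ≈ 509.81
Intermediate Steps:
D = 10 (D = 5 + 5 = 10)
t = 10
p(Y) = 60 (p(Y) = 6*10 = 60)
P(b) = b**(3/2)
50*(P(3) + f(p(5), -11)) = 50*(3**(3/2) + 5) = 50*(3*sqrt(3) + 5) = 50*(5 + 3*sqrt(3)) = 250 + 150*sqrt(3)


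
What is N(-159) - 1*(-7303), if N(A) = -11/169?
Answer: 1234196/169 ≈ 7302.9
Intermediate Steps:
N(A) = -11/169 (N(A) = -11*1/169 = -11/169)
N(-159) - 1*(-7303) = -11/169 - 1*(-7303) = -11/169 + 7303 = 1234196/169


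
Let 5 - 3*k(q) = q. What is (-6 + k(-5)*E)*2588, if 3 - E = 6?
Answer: -41408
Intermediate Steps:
E = -3 (E = 3 - 1*6 = 3 - 6 = -3)
k(q) = 5/3 - q/3
(-6 + k(-5)*E)*2588 = (-6 + (5/3 - ⅓*(-5))*(-3))*2588 = (-6 + (5/3 + 5/3)*(-3))*2588 = (-6 + (10/3)*(-3))*2588 = (-6 - 10)*2588 = -16*2588 = -41408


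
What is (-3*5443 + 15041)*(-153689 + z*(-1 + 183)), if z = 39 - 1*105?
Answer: 213422888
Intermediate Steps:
z = -66 (z = 39 - 105 = -66)
(-3*5443 + 15041)*(-153689 + z*(-1 + 183)) = (-3*5443 + 15041)*(-153689 - 66*(-1 + 183)) = (-16329 + 15041)*(-153689 - 66*182) = -1288*(-153689 - 12012) = -1288*(-165701) = 213422888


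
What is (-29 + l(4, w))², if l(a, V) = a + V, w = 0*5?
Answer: 625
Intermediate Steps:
w = 0
l(a, V) = V + a
(-29 + l(4, w))² = (-29 + (0 + 4))² = (-29 + 4)² = (-25)² = 625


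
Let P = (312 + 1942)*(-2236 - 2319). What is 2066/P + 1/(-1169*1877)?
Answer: -324536502/1609137074615 ≈ -0.00020168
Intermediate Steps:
P = -10266970 (P = 2254*(-4555) = -10266970)
2066/P + 1/(-1169*1877) = 2066/(-10266970) + 1/(-1169*1877) = 2066*(-1/10266970) - 1/1169*1/1877 = -1033/5133485 - 1/2194213 = -324536502/1609137074615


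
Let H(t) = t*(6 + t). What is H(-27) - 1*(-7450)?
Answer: 8017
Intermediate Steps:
H(-27) - 1*(-7450) = -27*(6 - 27) - 1*(-7450) = -27*(-21) + 7450 = 567 + 7450 = 8017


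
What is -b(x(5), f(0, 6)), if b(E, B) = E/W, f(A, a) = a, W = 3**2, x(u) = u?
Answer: -5/9 ≈ -0.55556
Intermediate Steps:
W = 9
b(E, B) = E/9
-b(x(5), f(0, 6)) = -5/9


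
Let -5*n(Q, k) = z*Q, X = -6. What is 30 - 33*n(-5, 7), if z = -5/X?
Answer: 5/2 ≈ 2.5000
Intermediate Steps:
z = ⅚ (z = -5/(-6) = -5*(-⅙) = ⅚ ≈ 0.83333)
n(Q, k) = -Q/6
30 - 33*n(-5, 7) = 30 - (-11)*(-5)/2 = 30 - 33*⅚ = 30 - 55/2 = 5/2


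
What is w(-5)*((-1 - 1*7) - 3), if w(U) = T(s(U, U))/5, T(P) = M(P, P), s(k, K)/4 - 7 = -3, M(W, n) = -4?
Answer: 44/5 ≈ 8.8000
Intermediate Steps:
s(k, K) = 16 (s(k, K) = 28 + 4*(-3) = 28 - 12 = 16)
T(P) = -4
w(U) = -4/5
w(-5)*((-1 - 1*7) - 3) = -4*((-1 - 1*7) - 3)/5 = -4*((-1 - 7) - 3)/5 = -4*(-8 - 3)/5 = -4/5*(-11) = 44/5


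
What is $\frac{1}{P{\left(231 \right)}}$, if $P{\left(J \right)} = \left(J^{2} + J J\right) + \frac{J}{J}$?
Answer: $\frac{1}{106723} \approx 9.3701 \cdot 10^{-6}$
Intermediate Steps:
$P{\left(J \right)} = 1 + 2 J^{2}$ ($P{\left(J \right)} = \left(J^{2} + J^{2}\right) + 1 = 2 J^{2} + 1 = 1 + 2 J^{2}$)
$\frac{1}{P{\left(231 \right)}} = \frac{1}{1 + 2 \cdot 231^{2}} = \frac{1}{1 + 2 \cdot 53361} = \frac{1}{1 + 106722} = \frac{1}{106723}$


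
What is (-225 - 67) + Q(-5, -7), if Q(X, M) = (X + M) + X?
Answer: -309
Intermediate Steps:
Q(X, M) = M + 2*X (Q(X, M) = (M + X) + X = M + 2*X)
(-225 - 67) + Q(-5, -7) = (-225 - 67) + (-7 + 2*(-5)) = -292 + (-7 - 10) = -292 - 17 = -309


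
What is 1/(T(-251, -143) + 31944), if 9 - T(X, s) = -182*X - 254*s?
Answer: -1/50051 ≈ -1.9980e-5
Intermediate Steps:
T(X, s) = 9 + 182*X + 254*s (T(X, s) = 9 - (-182*X - 254*s) = 9 - (-254*s - 182*X) = 9 + (182*X + 254*s) = 9 + 182*X + 254*s)
1/(T(-251, -143) + 31944) = 1/((9 + 182*(-251) + 254*(-143)) + 31944) = 1/((9 - 45682 - 36322) + 31944) = 1/(-81995 + 31944) = 1/(-50051) = -1/50051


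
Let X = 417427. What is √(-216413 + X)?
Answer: √201014 ≈ 448.35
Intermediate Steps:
√(-216413 + X) = √(-216413 + 417427) = √201014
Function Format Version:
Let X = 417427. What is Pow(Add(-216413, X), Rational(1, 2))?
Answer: Pow(201014, Rational(1, 2)) ≈ 448.35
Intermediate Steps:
Pow(Add(-216413, X), Rational(1, 2)) = Pow(Add(-216413, 417427), Rational(1, 2)) = Pow(201014, Rational(1, 2))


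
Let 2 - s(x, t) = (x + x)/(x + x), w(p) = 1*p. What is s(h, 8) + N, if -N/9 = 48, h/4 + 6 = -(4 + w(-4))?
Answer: -431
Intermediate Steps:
w(p) = p
h = -24 (h = -24 + 4*(-(4 - 4)) = -24 + 4*(-1*0) = -24 + 4*0 = -24 + 0 = -24)
s(x, t) = 1 (s(x, t) = 2 - (x + x)/(x + x) = 2 - 2*x/(2*x) = 2 - 2*x*1/(2*x) = 2 - 1*1 = 2 - 1 = 1)
N = -432 (N = -9*48 = -432)
s(h, 8) + N = 1 - 432 = -431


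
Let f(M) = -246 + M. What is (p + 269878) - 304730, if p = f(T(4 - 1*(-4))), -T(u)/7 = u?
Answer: -35154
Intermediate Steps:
T(u) = -7*u
p = -302 (p = -246 - 7*(4 - 1*(-4)) = -246 - 7*(4 + 4) = -246 - 7*8 = -246 - 56 = -302)
(p + 269878) - 304730 = (-302 + 269878) - 304730 = 269576 - 304730 = -35154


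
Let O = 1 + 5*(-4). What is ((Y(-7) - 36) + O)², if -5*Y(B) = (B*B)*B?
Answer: 4624/25 ≈ 184.96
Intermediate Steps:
Y(B) = -B³/5 (Y(B) = -B*B*B/5 = -B²*B/5 = -B³/5)
O = -19 (O = 1 - 20 = -19)
((Y(-7) - 36) + O)² = ((-⅕*(-7)³ - 36) - 19)² = ((-⅕*(-343) - 36) - 19)² = ((343/5 - 36) - 19)² = (163/5 - 19)² = (68/5)² = 4624/25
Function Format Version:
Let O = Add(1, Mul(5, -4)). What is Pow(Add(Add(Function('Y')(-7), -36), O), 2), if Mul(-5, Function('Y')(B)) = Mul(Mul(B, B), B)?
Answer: Rational(4624, 25) ≈ 184.96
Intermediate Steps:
Function('Y')(B) = Mul(Rational(-1, 5), Pow(B, 3)) (Function('Y')(B) = Mul(Rational(-1, 5), Mul(Mul(B, B), B)) = Mul(Rational(-1, 5), Mul(Pow(B, 2), B)) = Mul(Rational(-1, 5), Pow(B, 3)))
O = -19 (O = Add(1, -20) = -19)
Pow(Add(Add(Function('Y')(-7), -36), O), 2) = Pow(Add(Add(Mul(Rational(-1, 5), Pow(-7, 3)), -36), -19), 2) = Pow(Add(Add(Mul(Rational(-1, 5), -343), -36), -19), 2) = Pow(Add(Add(Rational(343, 5), -36), -19), 2) = Pow(Add(Rational(163, 5), -19), 2) = Pow(Rational(68, 5), 2) = Rational(4624, 25)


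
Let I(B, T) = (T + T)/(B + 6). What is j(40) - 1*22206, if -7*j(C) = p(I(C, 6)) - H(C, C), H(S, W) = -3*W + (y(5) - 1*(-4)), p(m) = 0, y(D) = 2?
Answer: -155556/7 ≈ -22222.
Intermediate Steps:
I(B, T) = 2*T/(6 + B) (I(B, T) = (2*T)/(6 + B) = 2*T/(6 + B))
H(S, W) = 6 - 3*W (H(S, W) = -3*W + (2 - 1*(-4)) = -3*W + (2 + 4) = -3*W + 6 = 6 - 3*W)
j(C) = 6/7 - 3*C/7 (j(C) = -(0 - (6 - 3*C))/7 = -(0 + (-6 + 3*C))/7 = -(-6 + 3*C)/7 = 6/7 - 3*C/7)
j(40) - 1*22206 = (6/7 - 3/7*40) - 1*22206 = (6/7 - 120/7) - 22206 = -114/7 - 22206 = -155556/7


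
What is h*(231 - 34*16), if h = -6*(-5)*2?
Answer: -18780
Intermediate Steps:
h = 60 (h = 30*2 = 60)
h*(231 - 34*16) = 60*(231 - 34*16) = 60*(231 - 544) = 60*(-313) = -18780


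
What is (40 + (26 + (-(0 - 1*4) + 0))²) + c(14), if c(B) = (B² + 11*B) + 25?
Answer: 1315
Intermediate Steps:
c(B) = 25 + B² + 11*B
(40 + (26 + (-(0 - 1*4) + 0))²) + c(14) = (40 + (26 + (-(0 - 1*4) + 0))²) + (25 + 14² + 11*14) = (40 + (26 + (-(0 - 4) + 0))²) + (25 + 196 + 154) = (40 + (26 + (-1*(-4) + 0))²) + 375 = (40 + (26 + (4 + 0))²) + 375 = (40 + (26 + 4)²) + 375 = (40 + 30²) + 375 = (40 + 900) + 375 = 940 + 375 = 1315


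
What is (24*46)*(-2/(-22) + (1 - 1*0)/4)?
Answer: 4140/11 ≈ 376.36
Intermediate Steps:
(24*46)*(-2/(-22) + (1 - 1*0)/4) = 1104*(-2*(-1/22) + (1 + 0)*(1/4)) = 1104*(1/11 + 1*(1/4)) = 1104*(1/11 + 1/4) = 1104*(15/44) = 4140/11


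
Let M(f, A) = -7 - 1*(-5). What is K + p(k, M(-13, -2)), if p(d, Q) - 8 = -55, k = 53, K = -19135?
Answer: -19182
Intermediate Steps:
M(f, A) = -2 (M(f, A) = -7 + 5 = -2)
p(d, Q) = -47 (p(d, Q) = 8 - 55 = -47)
K + p(k, M(-13, -2)) = -19135 - 47 = -19182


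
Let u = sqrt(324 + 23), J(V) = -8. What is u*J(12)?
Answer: -8*sqrt(347) ≈ -149.02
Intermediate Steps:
u = sqrt(347) ≈ 18.628
u*J(12) = sqrt(347)*(-8) = -8*sqrt(347)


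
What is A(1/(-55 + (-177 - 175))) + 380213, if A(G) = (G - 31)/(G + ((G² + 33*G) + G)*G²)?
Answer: 4414931728519/11238830 ≈ 3.9283e+5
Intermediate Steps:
A(G) = (-31 + G)/(G + G²*(G² + 34*G)) (A(G) = (-31 + G)/(G + (G² + 34*G)*G²) = (-31 + G)/(G + G²*(G² + 34*G)))
A(1/(-55 + (-177 - 175))) + 380213 = (-31 + 1/(-55 + (-177 - 175)))/(1/(-55 + (-177 - 175)) + (1/(-55 + (-177 - 175)))⁴ + 34*(1/(-55 + (-177 - 175)))³) + 380213 = (-31 + 1/(-55 - 352))/(1/(-55 - 352) + (1/(-55 - 352))⁴ + 34*(1/(-55 - 352))³) + 380213 = (-31 + 1/(-407))/(1/(-407) + (1/(-407))⁴ + 34*(1/(-407))³) + 380213 = (-31 - 1/407)/(-1/407 + (-1/407)⁴ + 34*(-1/407)³) + 380213 = -12618/407/(-1/407 + 1/27439591201 + 34*(-1/67419143)) + 380213 = -12618/407/(-1/407 + 1/27439591201 - 34/67419143) + 380213 = -12618/407/(-67432980/27439591201) + 380213 = -27439591201/67432980*(-12618/407) + 380213 = 141782457729/11238830 + 380213 = 4414931728519/11238830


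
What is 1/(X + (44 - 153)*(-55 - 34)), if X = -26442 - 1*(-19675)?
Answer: 1/2934 ≈ 0.00034083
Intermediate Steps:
X = -6767 (X = -26442 + 19675 = -6767)
1/(X + (44 - 153)*(-55 - 34)) = 1/(-6767 + (44 - 153)*(-55 - 34)) = 1/(-6767 - 109*(-89)) = 1/(-6767 + 9701) = 1/2934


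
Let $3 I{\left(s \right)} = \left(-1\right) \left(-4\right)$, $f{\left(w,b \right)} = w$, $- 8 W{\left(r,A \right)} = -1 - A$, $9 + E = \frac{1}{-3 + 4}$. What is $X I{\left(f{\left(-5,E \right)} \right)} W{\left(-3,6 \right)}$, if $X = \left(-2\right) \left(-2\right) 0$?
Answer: $0$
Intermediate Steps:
$E = -8$ ($E = -9 + \frac{1}{-3 + 4} = -9 + 1^{-1} = -9 + 1 = -8$)
$W{\left(r,A \right)} = \frac{1}{8} + \frac{A}{8}$ ($W{\left(r,A \right)} = - \frac{-1 - A}{8} = \frac{1}{8} + \frac{A}{8}$)
$X = 0$ ($X = 4 \cdot 0 = 0$)
$I{\left(s \right)} = \frac{4}{3}$ ($I{\left(s \right)} = \frac{\left(-1\right) \left(-4\right)}{3} = \frac{1}{3} \cdot 4 = \frac{4}{3}$)
$X I{\left(f{\left(-5,E \right)} \right)} W{\left(-3,6 \right)} = 0 \cdot \frac{4}{3} \left(\frac{1}{8} + \frac{1}{8} \cdot 6\right) = 0 \left(\frac{1}{8} + \frac{3}{4}\right) = 0 \cdot \frac{7}{8} = 0$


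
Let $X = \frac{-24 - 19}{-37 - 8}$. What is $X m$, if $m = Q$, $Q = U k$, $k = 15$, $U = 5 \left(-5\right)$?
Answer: $- \frac{1075}{3} \approx -358.33$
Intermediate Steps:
$U = -25$
$X = \frac{43}{45}$ ($X = - \frac{43}{-45} = \left(-43\right) \left(- \frac{1}{45}\right) = \frac{43}{45} \approx 0.95556$)
$Q = -375$ ($Q = \left(-25\right) 15 = -375$)
$m = -375$
$X m = \frac{43}{45} \left(-375\right) = - \frac{1075}{3}$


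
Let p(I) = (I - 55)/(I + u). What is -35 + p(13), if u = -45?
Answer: -539/16 ≈ -33.688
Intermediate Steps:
p(I) = (-55 + I)/(-45 + I) (p(I) = (I - 55)/(I - 45) = (-55 + I)/(-45 + I))
-35 + p(13) = -35 + (-55 + 13)/(-45 + 13) = -35 - 42/(-32) = -35 - 1/32*(-42) = -35 + 21/16 = -539/16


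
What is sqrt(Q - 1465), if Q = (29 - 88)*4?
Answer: 9*I*sqrt(21) ≈ 41.243*I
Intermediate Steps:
Q = -236 (Q = -59*4 = -236)
sqrt(Q - 1465) = sqrt(-236 - 1465) = sqrt(-1701) = 9*I*sqrt(21)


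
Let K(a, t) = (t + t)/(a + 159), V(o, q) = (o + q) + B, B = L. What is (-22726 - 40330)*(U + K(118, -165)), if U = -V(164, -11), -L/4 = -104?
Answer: 9959253808/277 ≈ 3.5954e+7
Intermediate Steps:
L = 416 (L = -4*(-104) = 416)
B = 416
V(o, q) = 416 + o + q (V(o, q) = (o + q) + 416 = 416 + o + q)
K(a, t) = 2*t/(159 + a) (K(a, t) = (2*t)/(159 + a) = 2*t/(159 + a))
U = -569 (U = -(416 + 164 - 11) = -1*569 = -569)
(-22726 - 40330)*(U + K(118, -165)) = (-22726 - 40330)*(-569 + 2*(-165)/(159 + 118)) = -63056*(-569 + 2*(-165)/277) = -63056*(-569 + 2*(-165)*(1/277)) = -63056*(-569 - 330/277) = -63056*(-157943/277) = 9959253808/277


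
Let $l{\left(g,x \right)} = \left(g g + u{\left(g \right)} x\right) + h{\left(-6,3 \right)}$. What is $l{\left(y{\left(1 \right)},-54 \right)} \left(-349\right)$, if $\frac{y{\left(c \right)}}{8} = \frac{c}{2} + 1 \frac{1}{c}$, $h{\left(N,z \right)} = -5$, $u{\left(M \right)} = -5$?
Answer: $-142741$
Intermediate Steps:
$y{\left(c \right)} = 4 c + \frac{8}{c}$ ($y{\left(c \right)} = 8 \left(\frac{c}{2} + 1 \frac{1}{c}\right) = 8 \left(c \frac{1}{2} + \frac{1}{c}\right) = 8 \left(\frac{c}{2} + \frac{1}{c}\right) = 8 \left(\frac{1}{c} + \frac{c}{2}\right) = 4 c + \frac{8}{c}$)
$l{\left(g,x \right)} = -5 + g^{2} - 5 x$ ($l{\left(g,x \right)} = \left(g g - 5 x\right) - 5 = \left(g^{2} - 5 x\right) - 5 = -5 + g^{2} - 5 x$)
$l{\left(y{\left(1 \right)},-54 \right)} \left(-349\right) = \left(-5 + \left(4 \cdot 1 + \frac{8}{1}\right)^{2} - -270\right) \left(-349\right) = \left(-5 + \left(4 + 8 \cdot 1\right)^{2} + 270\right) \left(-349\right) = \left(-5 + \left(4 + 8\right)^{2} + 270\right) \left(-349\right) = \left(-5 + 12^{2} + 270\right) \left(-349\right) = \left(-5 + 144 + 270\right) \left(-349\right) = 409 \left(-349\right) = -142741$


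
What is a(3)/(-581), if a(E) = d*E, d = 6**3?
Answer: -648/581 ≈ -1.1153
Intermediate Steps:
d = 216
a(E) = 216*E
a(3)/(-581) = (216*3)/(-581) = -1/581*648 = -648/581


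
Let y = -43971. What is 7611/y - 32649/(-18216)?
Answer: 144107467/88997304 ≈ 1.6192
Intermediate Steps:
7611/y - 32649/(-18216) = 7611/(-43971) - 32649/(-18216) = 7611*(-1/43971) - 32649*(-1/18216) = -2537/14657 + 10883/6072 = 144107467/88997304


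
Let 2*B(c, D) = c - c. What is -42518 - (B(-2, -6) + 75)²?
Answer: -48143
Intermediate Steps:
B(c, D) = 0 (B(c, D) = (c - c)/2 = (½)*0 = 0)
-42518 - (B(-2, -6) + 75)² = -42518 - (0 + 75)² = -42518 - 1*75² = -42518 - 1*5625 = -42518 - 5625 = -48143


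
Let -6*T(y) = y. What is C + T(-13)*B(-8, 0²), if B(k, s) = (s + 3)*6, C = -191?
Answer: -152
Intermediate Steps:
T(y) = -y/6
B(k, s) = 18 + 6*s (B(k, s) = (3 + s)*6 = 18 + 6*s)
C + T(-13)*B(-8, 0²) = -191 + (-⅙*(-13))*(18 + 6*0²) = -191 + 13*(18 + 6*0)/6 = -191 + 13*(18 + 0)/6 = -191 + (13/6)*18 = -191 + 39 = -152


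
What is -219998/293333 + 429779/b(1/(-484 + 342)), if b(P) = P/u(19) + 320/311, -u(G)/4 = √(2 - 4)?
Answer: 8095475626639130794562/19381535605662693 + 23610995846312*I*√2/66073491921 ≈ 4.1769e+5 + 505.36*I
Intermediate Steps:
u(G) = -4*I*√2 (u(G) = -4*√(2 - 4) = -4*I*√2)
b(P) = 320/311 + I*P*√2/8 (b(P) = P/((-4*I*√2)) + 320/311 = P*(I*√2/8) + 320*(1/311) = I*P*√2/8 + 320/311 = 320/311 + I*P*√2/8)
-219998/293333 + 429779/b(1/(-484 + 342)) = -219998/293333 + 429779/(320/311 + I*√2/(8*(-484 + 342))) = -219998*1/293333 + 429779/(320/311 + (⅛)*I*√2/(-142)) = -219998/293333 + 429779/(320/311 + (⅛)*I*(-1/142)*√2) = -219998/293333 + 429779/(320/311 - I*√2/1136)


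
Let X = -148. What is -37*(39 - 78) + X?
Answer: 1295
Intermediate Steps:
-37*(39 - 78) + X = -37*(39 - 78) - 148 = -37*(-39) - 148 = 1443 - 148 = 1295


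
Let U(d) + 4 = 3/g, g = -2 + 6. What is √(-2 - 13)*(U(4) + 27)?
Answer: 95*I*√15/4 ≈ 91.983*I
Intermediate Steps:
g = 4
U(d) = -13/4 (U(d) = -4 + 3/4 = -4 + 3*(¼) = -4 + ¾ = -13/4)
√(-2 - 13)*(U(4) + 27) = √(-2 - 13)*(-13/4 + 27) = √(-15)*(95/4) = (I*√15)*(95/4) = 95*I*√15/4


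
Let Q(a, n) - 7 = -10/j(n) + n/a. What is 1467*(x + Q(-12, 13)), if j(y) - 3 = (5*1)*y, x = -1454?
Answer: -144469671/68 ≈ -2.1246e+6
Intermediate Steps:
j(y) = 3 + 5*y (j(y) = 3 + (5*1)*y = 3 + 5*y)
Q(a, n) = 7 - 10/(3 + 5*n) + n/a (Q(a, n) = 7 + (-10/(3 + 5*n) + n/a) = 7 - 10/(3 + 5*n) + n/a)
1467*(x + Q(-12, 13)) = 1467*(-1454 + (7 - 10/(3 + 5*13) + 13/(-12))) = 1467*(-1454 + (7 - 10/(3 + 65) + 13*(-1/12))) = 1467*(-1454 + (7 - 10/68 - 13/12)) = 1467*(-1454 + (7 - 10*1/68 - 13/12)) = 1467*(-1454 + (7 - 5/34 - 13/12)) = 1467*(-1454 + 1177/204) = 1467*(-295439/204) = -144469671/68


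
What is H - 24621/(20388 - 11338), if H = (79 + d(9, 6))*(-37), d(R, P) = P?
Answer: -28486871/9050 ≈ -3147.7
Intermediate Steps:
H = -3145 (H = (79 + 6)*(-37) = 85*(-37) = -3145)
H - 24621/(20388 - 11338) = -3145 - 24621/(20388 - 11338) = -3145 - 24621/9050 = -28486871/9050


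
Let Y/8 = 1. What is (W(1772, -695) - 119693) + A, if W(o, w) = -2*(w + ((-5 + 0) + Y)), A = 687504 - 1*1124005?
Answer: -554810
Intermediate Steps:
Y = 8 (Y = 8*1 = 8)
A = -436501 (A = 687504 - 1124005 = -436501)
W(o, w) = -6 - 2*w (W(o, w) = -2*(w + ((-5 + 0) + 8)) = -2*(w + (-5 + 8)) = -2*(w + 3) = -2*(3 + w) = -6 - 2*w)
(W(1772, -695) - 119693) + A = ((-6 - 2*(-695)) - 119693) - 436501 = ((-6 + 1390) - 119693) - 436501 = (1384 - 119693) - 436501 = -118309 - 436501 = -554810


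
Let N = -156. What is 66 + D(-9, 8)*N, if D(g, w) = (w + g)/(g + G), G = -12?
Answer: 410/7 ≈ 58.571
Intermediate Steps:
D(g, w) = (g + w)/(-12 + g) (D(g, w) = (w + g)/(g - 12) = (g + w)/(-12 + g))
66 + D(-9, 8)*N = 66 + ((-9 + 8)/(-12 - 9))*(-156) = 66 + (-1/(-21))*(-156) = 66 - 1/21*(-1)*(-156) = 66 + (1/21)*(-156) = 66 - 52/7 = 410/7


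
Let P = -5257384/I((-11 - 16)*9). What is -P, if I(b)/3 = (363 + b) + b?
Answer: -5257384/369 ≈ -14248.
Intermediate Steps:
I(b) = 1089 + 6*b (I(b) = 3*((363 + b) + b) = 3*(363 + 2*b) = 1089 + 6*b)
P = 5257384/369 (P = -5257384/(1089 + 6*((-11 - 16)*9)) = -5257384/(1089 + 6*(-27*9)) = -5257384/(1089 + 6*(-243)) = -5257384/(1089 - 1458) = -5257384/(-369) = -5257384*(-1/369) = 5257384/369 ≈ 14248.)
-P = -1*5257384/369 = -5257384/369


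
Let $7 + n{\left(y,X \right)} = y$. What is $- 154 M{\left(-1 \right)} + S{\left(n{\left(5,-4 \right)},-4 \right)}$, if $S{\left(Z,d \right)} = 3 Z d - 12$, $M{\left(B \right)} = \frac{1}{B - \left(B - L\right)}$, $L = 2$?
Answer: $-65$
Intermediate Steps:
$n{\left(y,X \right)} = -7 + y$
$M{\left(B \right)} = \frac{1}{2}$ ($M{\left(B \right)} = \frac{1}{B - \left(-2 + B\right)} = \frac{1}{2}$)
$S{\left(Z,d \right)} = -12 + 3 Z d$ ($S{\left(Z,d \right)} = 3 Z d - 12 = -12 + 3 Z d$)
$- 154 M{\left(-1 \right)} + S{\left(n{\left(5,-4 \right)},-4 \right)} = \left(-154\right) \frac{1}{2} - \left(12 - 3 \left(-7 + 5\right) \left(-4\right)\right) = -77 - \left(12 + 6 \left(-4\right)\right) = -77 + \left(-12 + 24\right) = -77 + 12 = -65$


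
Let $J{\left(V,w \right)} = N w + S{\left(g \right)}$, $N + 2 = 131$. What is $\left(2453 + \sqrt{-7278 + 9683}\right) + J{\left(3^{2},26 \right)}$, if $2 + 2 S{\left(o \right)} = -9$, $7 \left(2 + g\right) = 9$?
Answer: $\frac{11603}{2} + \sqrt{2405} \approx 5850.5$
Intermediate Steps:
$g = - \frac{5}{7}$ ($g = -2 + \frac{1}{7} \cdot 9 = -2 + \frac{9}{7} = - \frac{5}{7} \approx -0.71429$)
$S{\left(o \right)} = - \frac{11}{2}$ ($S{\left(o \right)} = -1 + \frac{1}{2} \left(-9\right) = -1 - \frac{9}{2} = - \frac{11}{2}$)
$N = 129$ ($N = -2 + 131 = 129$)
$J{\left(V,w \right)} = - \frac{11}{2} + 129 w$ ($J{\left(V,w \right)} = 129 w - \frac{11}{2} = - \frac{11}{2} + 129 w$)
$\left(2453 + \sqrt{-7278 + 9683}\right) + J{\left(3^{2},26 \right)} = \left(2453 + \sqrt{-7278 + 9683}\right) + \left(- \frac{11}{2} + 129 \cdot 26\right) = \left(2453 + \sqrt{2405}\right) + \left(- \frac{11}{2} + 3354\right) = \left(2453 + \sqrt{2405}\right) + \frac{6697}{2} = \frac{11603}{2} + \sqrt{2405}$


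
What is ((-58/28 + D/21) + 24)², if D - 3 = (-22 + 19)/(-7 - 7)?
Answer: 1170724/2401 ≈ 487.60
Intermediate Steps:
D = 45/14 (D = 3 + (-22 + 19)/(-7 - 7) = 3 - 3/(-14) = 3 - 3*(-1/14) = 3 + 3/14 = 45/14 ≈ 3.2143)
((-58/28 + D/21) + 24)² = ((-58/28 + (45/14)/21) + 24)² = ((-58*1/28 + (45/14)*(1/21)) + 24)² = ((-29/14 + 15/98) + 24)² = (-94/49 + 24)² = (1082/49)² = 1170724/2401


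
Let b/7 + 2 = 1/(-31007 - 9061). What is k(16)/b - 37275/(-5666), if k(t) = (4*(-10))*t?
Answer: 23743704435/454056242 ≈ 52.292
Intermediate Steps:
k(t) = -40*t
b = -80137/5724 (b = -14 + 7/(-31007 - 9061) = -14 + 7/(-40068) = -14 + 7*(-1/40068) = -14 - 1/5724 = -80137/5724 ≈ -14.000)
k(16)/b - 37275/(-5666) = (-40*16)/(-80137/5724) - 37275/(-5666) = -640*(-5724/80137) - 37275*(-1/5666) = 3663360/80137 + 37275/5666 = 23743704435/454056242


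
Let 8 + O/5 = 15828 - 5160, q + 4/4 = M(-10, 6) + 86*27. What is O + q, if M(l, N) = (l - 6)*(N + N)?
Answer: 55429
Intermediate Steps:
M(l, N) = 2*N*(-6 + l) (M(l, N) = (-6 + l)*(2*N) = 2*N*(-6 + l))
q = 2129 (q = -1 + (2*6*(-6 - 10) + 86*27) = -1 + (2*6*(-16) + 2322) = -1 + (-192 + 2322) = -1 + 2130 = 2129)
O = 53300 (O = -40 + 5*(15828 - 5160) = -40 + 5*10668 = -40 + 53340 = 53300)
O + q = 53300 + 2129 = 55429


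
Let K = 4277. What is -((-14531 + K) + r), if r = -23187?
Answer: 33441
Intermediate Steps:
-((-14531 + K) + r) = -((-14531 + 4277) - 23187) = -(-10254 - 23187) = -1*(-33441) = 33441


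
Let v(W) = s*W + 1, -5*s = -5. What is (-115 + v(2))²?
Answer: 12544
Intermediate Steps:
s = 1 (s = -⅕*(-5) = 1)
v(W) = 1 + W (v(W) = 1*W + 1 = W + 1 = 1 + W)
(-115 + v(2))² = (-115 + (1 + 2))² = (-115 + 3)² = (-112)² = 12544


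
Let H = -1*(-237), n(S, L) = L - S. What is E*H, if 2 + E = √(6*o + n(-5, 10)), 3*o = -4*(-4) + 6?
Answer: -474 + 237*√59 ≈ 1346.4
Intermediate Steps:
o = 22/3 (o = (-4*(-4) + 6)/3 = (16 + 6)/3 = (⅓)*22 = 22/3 ≈ 7.3333)
E = -2 + √59 (E = -2 + √(6*(22/3) + (10 - 1*(-5))) = -2 + √(44 + (10 + 5)) = -2 + √(44 + 15) = -2 + √59 ≈ 5.6811)
H = 237
E*H = (-2 + √59)*237 = -474 + 237*√59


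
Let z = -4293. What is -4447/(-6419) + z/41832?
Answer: 2515399/4262216 ≈ 0.59016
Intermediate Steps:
-4447/(-6419) + z/41832 = -4447/(-6419) - 4293/41832 = -4447*(-1/6419) - 4293*1/41832 = 4447/6419 - 477/4648 = 2515399/4262216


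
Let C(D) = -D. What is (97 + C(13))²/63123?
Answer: 2352/21041 ≈ 0.11178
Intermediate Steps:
(97 + C(13))²/63123 = (97 - 1*13)²/63123 = (97 - 13)²*(1/63123) = 84²*(1/63123) = 7056*(1/63123) = 2352/21041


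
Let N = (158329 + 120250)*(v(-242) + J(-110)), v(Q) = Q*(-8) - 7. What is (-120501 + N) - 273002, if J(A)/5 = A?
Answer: 383766938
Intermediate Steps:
J(A) = 5*A
v(Q) = -7 - 8*Q (v(Q) = -8*Q - 7 = -7 - 8*Q)
N = 384160441 (N = (158329 + 120250)*((-7 - 8*(-242)) + 5*(-110)) = 278579*((-7 + 1936) - 550) = 278579*(1929 - 550) = 278579*1379 = 384160441)
(-120501 + N) - 273002 = (-120501 + 384160441) - 273002 = 384039940 - 273002 = 383766938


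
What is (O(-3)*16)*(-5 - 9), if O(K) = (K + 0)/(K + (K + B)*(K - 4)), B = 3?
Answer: -224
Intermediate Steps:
O(K) = K/(K + (-4 + K)*(3 + K)) (O(K) = (K + 0)/(K + (K + 3)*(K - 4)) = K/(K + (3 + K)*(-4 + K)) = K/(K + (-4 + K)*(3 + K)))
(O(-3)*16)*(-5 - 9) = (-3/(-12 + (-3)²)*16)*(-5 - 9) = (-3/(-12 + 9)*16)*(-14) = (-3/(-3)*16)*(-14) = (-3*(-⅓)*16)*(-14) = (1*16)*(-14) = 16*(-14) = -224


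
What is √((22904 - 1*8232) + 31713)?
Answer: √46385 ≈ 215.37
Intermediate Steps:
√((22904 - 1*8232) + 31713) = √((22904 - 8232) + 31713) = √(14672 + 31713) = √46385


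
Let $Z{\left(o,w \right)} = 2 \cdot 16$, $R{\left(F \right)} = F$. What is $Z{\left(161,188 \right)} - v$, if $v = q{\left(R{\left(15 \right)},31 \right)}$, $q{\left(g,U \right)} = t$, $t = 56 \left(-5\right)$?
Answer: $312$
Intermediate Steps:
$t = -280$
$q{\left(g,U \right)} = -280$
$Z{\left(o,w \right)} = 32$
$v = -280$
$Z{\left(161,188 \right)} - v = 32 - -280 = 32 + 280 = 312$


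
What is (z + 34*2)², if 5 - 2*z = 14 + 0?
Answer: 16129/4 ≈ 4032.3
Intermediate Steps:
z = -9/2 (z = 5/2 - (14 + 0)/2 = 5/2 - ½*14 = 5/2 - 7 = -9/2 ≈ -4.5000)
(z + 34*2)² = (-9/2 + 34*2)² = (-9/2 + 68)² = (127/2)² = 16129/4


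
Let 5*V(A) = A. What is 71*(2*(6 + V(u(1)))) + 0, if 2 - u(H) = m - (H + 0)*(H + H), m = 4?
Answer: 852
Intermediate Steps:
u(H) = -2 + 2*H**2 (u(H) = 2 - (4 - (H + 0)*(H + H)) = 2 - (4 - H*2*H) = 2 - (4 - 2*H**2) = 2 + (-4 + 2*H**2) = -2 + 2*H**2)
V(A) = A/5
71*(2*(6 + V(u(1)))) + 0 = 71*(2*(6 + (-2 + 2*1**2)/5)) + 0 = 71*(2*(6 + (-2 + 2*1)/5)) + 0 = 71*(2*(6 + (-2 + 2)/5)) + 0 = 71*(2*(6 + (1/5)*0)) + 0 = 71*(2*(6 + 0)) + 0 = 71*(2*6) + 0 = 71*12 + 0 = 852 + 0 = 852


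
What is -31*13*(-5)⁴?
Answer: -251875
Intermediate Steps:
-31*13*(-5)⁴ = -403*625 = -251875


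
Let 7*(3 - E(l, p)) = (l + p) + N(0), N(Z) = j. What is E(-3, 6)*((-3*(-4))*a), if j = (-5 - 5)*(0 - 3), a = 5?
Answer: -720/7 ≈ -102.86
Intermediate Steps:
j = 30 (j = -10*(-3) = 30)
N(Z) = 30
E(l, p) = -9/7 - l/7 - p/7 (E(l, p) = 3 - ((l + p) + 30)/7 = 3 - (30 + l + p)/7 = 3 + (-30/7 - l/7 - p/7) = -9/7 - l/7 - p/7)
E(-3, 6)*((-3*(-4))*a) = (-9/7 - ⅐*(-3) - ⅐*6)*(-3*(-4)*5) = (-9/7 + 3/7 - 6/7)*(12*5) = -12/7*60 = -720/7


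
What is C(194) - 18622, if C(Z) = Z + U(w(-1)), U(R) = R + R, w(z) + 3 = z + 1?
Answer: -18434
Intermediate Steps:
w(z) = -2 + z (w(z) = -3 + (z + 1) = -3 + (1 + z) = -2 + z)
U(R) = 2*R
C(Z) = -6 + Z (C(Z) = Z + 2*(-2 - 1) = Z + 2*(-3) = Z - 6 = -6 + Z)
C(194) - 18622 = (-6 + 194) - 18622 = 188 - 18622 = -18434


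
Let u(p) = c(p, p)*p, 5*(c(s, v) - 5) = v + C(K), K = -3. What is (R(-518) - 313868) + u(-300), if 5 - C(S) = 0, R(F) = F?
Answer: -298186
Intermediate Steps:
C(S) = 5 (C(S) = 5 - 1*0 = 5 + 0 = 5)
c(s, v) = 6 + v/5 (c(s, v) = 5 + (v + 5)/5 = 5 + (5 + v)/5 = 5 + (1 + v/5) = 6 + v/5)
u(p) = p*(6 + p/5) (u(p) = (6 + p/5)*p = p*(6 + p/5))
(R(-518) - 313868) + u(-300) = (-518 - 313868) + (⅕)*(-300)*(30 - 300) = -314386 + (⅕)*(-300)*(-270) = -314386 + 16200 = -298186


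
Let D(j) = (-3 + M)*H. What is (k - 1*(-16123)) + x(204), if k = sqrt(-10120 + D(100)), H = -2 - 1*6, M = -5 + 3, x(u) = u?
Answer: 16327 + 12*I*sqrt(70) ≈ 16327.0 + 100.4*I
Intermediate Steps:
M = -2
H = -8 (H = -2 - 6 = -8)
D(j) = 40 (D(j) = (-3 - 2)*(-8) = -5*(-8) = 40)
k = 12*I*sqrt(70) (k = sqrt(-10120 + 40) = sqrt(-10080) = 12*I*sqrt(70) ≈ 100.4*I)
(k - 1*(-16123)) + x(204) = (12*I*sqrt(70) - 1*(-16123)) + 204 = (12*I*sqrt(70) + 16123) + 204 = (16123 + 12*I*sqrt(70)) + 204 = 16327 + 12*I*sqrt(70)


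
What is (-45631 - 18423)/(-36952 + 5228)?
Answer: 32027/15862 ≈ 2.0191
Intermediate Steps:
(-45631 - 18423)/(-36952 + 5228) = -64054/(-31724) = -64054*(-1/31724) = 32027/15862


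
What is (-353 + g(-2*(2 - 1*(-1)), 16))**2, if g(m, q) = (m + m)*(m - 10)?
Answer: 25921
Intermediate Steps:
g(m, q) = 2*m*(-10 + m) (g(m, q) = (2*m)*(-10 + m) = 2*m*(-10 + m))
(-353 + g(-2*(2 - 1*(-1)), 16))**2 = (-353 + 2*(-2*(2 - 1*(-1)))*(-10 - 2*(2 - 1*(-1))))**2 = (-353 + 2*(-2*(2 + 1))*(-10 - 2*(2 + 1)))**2 = (-353 + 2*(-2*3)*(-10 - 2*3))**2 = (-353 + 2*(-6)*(-10 - 6))**2 = (-353 + 2*(-6)*(-16))**2 = (-353 + 192)**2 = (-161)**2 = 25921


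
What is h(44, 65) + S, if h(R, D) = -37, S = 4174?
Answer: 4137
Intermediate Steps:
h(44, 65) + S = -37 + 4174 = 4137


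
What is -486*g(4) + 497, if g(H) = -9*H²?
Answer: 70481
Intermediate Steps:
-486*g(4) + 497 = -(-4374)*4² + 497 = -(-4374)*16 + 497 = -486*(-144) + 497 = 69984 + 497 = 70481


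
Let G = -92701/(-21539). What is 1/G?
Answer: 181/779 ≈ 0.23235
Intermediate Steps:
G = 779/181 (G = -92701*(-1/21539) = 779/181 ≈ 4.3039)
1/G = 1/(779/181) = 181/779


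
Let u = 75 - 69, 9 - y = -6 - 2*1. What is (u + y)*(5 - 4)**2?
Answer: 23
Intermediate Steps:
y = 17 (y = 9 - (-6 - 2*1) = 9 - (-6 - 2) = 9 - 1*(-8) = 9 + 8 = 17)
u = 6
(u + y)*(5 - 4)**2 = (6 + 17)*(5 - 4)**2 = 23*1**2 = 23*1 = 23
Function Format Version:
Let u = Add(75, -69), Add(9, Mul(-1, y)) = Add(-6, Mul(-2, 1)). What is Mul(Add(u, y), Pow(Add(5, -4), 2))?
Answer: 23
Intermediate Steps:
y = 17 (y = Add(9, Mul(-1, Add(-6, Mul(-2, 1)))) = Add(9, Mul(-1, Add(-6, -2))) = Add(9, Mul(-1, -8)) = Add(9, 8) = 17)
u = 6
Mul(Add(u, y), Pow(Add(5, -4), 2)) = Mul(Add(6, 17), Pow(Add(5, -4), 2)) = Mul(23, Pow(1, 2)) = Mul(23, 1) = 23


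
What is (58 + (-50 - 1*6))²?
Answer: 4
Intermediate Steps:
(58 + (-50 - 1*6))² = (58 + (-50 - 6))² = (58 - 56)² = 2² = 4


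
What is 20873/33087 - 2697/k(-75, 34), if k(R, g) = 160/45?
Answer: -802452815/1058784 ≈ -757.90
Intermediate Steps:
k(R, g) = 32/9 (k(R, g) = 160*(1/45) = 32/9)
20873/33087 - 2697/k(-75, 34) = 20873/33087 - 2697/32/9 = 20873*(1/33087) - 2697*9/32 = 20873/33087 - 24273/32 = -802452815/1058784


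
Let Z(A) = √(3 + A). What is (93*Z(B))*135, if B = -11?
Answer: 25110*I*√2 ≈ 35511.0*I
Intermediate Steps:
(93*Z(B))*135 = (93*√(3 - 11))*135 = (93*√(-8))*135 = (93*(2*I*√2))*135 = (186*I*√2)*135 = 25110*I*√2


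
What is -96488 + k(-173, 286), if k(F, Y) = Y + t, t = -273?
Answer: -96475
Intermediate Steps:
k(F, Y) = -273 + Y (k(F, Y) = Y - 273 = -273 + Y)
-96488 + k(-173, 286) = -96488 + (-273 + 286) = -96488 + 13 = -96475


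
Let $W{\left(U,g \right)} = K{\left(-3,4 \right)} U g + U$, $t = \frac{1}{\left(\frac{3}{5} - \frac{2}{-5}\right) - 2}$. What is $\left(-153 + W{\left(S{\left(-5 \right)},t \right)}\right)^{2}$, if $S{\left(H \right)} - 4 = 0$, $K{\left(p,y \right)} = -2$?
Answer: $19881$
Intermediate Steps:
$S{\left(H \right)} = 4$ ($S{\left(H \right)} = 4 + 0 = 4$)
$t = -1$ ($t = \frac{1}{\left(3 \cdot \frac{1}{5} - - \frac{2}{5}\right) - 2} = \frac{1}{\left(\frac{3}{5} + \frac{2}{5}\right) - 2} = \frac{1}{1 - 2} = \frac{1}{-1} = -1$)
$W{\left(U,g \right)} = U - 2 U g$ ($W{\left(U,g \right)} = - 2 U g + U = U - 2 U g$)
$\left(-153 + W{\left(S{\left(-5 \right)},t \right)}\right)^{2} = \left(-153 + 4 \left(1 - -2\right)\right)^{2} = \left(-153 + 4 \left(1 + 2\right)\right)^{2} = \left(-153 + 4 \cdot 3\right)^{2} = \left(-153 + 12\right)^{2} = \left(-141\right)^{2} = 19881$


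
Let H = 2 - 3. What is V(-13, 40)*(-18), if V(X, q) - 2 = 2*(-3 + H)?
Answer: 108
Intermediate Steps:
H = -1
V(X, q) = -6 (V(X, q) = 2 + 2*(-3 - 1) = 2 + 2*(-4) = 2 - 8 = -6)
V(-13, 40)*(-18) = -6*(-18) = 108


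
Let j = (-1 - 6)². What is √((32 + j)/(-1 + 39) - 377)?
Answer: I*√541310/38 ≈ 19.362*I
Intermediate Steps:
j = 49 (j = (-7)² = 49)
√((32 + j)/(-1 + 39) - 377) = √((32 + 49)/(-1 + 39) - 377) = √(81/38 - 377) = √(-14245/38) = I*√541310/38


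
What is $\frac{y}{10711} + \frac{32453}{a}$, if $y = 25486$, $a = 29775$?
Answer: $\frac{1106449733}{318920025} \approx 3.4694$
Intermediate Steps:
$\frac{y}{10711} + \frac{32453}{a} = \frac{25486}{10711} + \frac{32453}{29775} = \frac{1106449733}{318920025}$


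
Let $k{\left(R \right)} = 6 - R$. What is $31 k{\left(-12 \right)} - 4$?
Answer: $554$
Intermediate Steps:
$31 k{\left(-12 \right)} - 4 = 31 \left(6 - -12\right) - 4 = 31 \left(6 + 12\right) - 4 = 31 \cdot 18 - 4 = 558 - 4 = 554$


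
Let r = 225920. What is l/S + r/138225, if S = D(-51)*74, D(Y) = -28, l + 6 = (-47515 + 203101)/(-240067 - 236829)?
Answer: 22365501300349/13658406357120 ≈ 1.6375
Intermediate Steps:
l = -1508481/238448 (l = -6 + (-47515 + 203101)/(-240067 - 236829) = -6 + 155586/(-476896) = -6 + 155586*(-1/476896) = -6 - 77793/238448 = -1508481/238448 ≈ -6.3262)
S = -2072 (S = -28*74 = -2072)
l/S + r/138225 = -1508481/238448/(-2072) + 225920/138225 = -1508481/238448*(-1/2072) + 225920*(1/138225) = 1508481/494064256 + 45184/27645 = 22365501300349/13658406357120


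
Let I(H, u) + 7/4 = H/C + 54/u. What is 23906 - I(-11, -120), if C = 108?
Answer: 12910483/540 ≈ 23908.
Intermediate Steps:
I(H, u) = -7/4 + 54/u + H/108 (I(H, u) = -7/4 + (H/108 + 54/u) = -7/4 + (54/u + H/108) = -7/4 + 54/u + H/108)
23906 - I(-11, -120) = 23906 - (5832 - 120*(-189 - 11))/(108*(-120)) = 23906 - (-1)*(5832 - 120*(-200))/(108*120) = 23906 - (-1)*(5832 + 24000)/(108*120) = 23906 - (-1)*29832/(108*120) = 23906 - 1*(-1243/540) = 23906 + 1243/540 = 12910483/540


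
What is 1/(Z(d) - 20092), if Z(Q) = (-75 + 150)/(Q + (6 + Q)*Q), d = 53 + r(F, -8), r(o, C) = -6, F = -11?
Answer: -846/16997807 ≈ -4.9771e-5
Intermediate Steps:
d = 47 (d = 53 - 6 = 47)
Z(Q) = 75/(Q + Q*(6 + Q))
1/(Z(d) - 20092) = 1/(75/(47*(7 + 47)) - 20092) = 1/(75*(1/47)/54 - 20092) = 1/(75*(1/47)*(1/54) - 20092) = 1/(25/846 - 20092) = 1/(-16997807/846) = -846/16997807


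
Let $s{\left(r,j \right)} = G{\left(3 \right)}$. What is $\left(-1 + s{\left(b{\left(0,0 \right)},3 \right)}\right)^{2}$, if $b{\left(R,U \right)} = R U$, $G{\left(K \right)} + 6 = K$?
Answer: $16$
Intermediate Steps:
$G{\left(K \right)} = -6 + K$
$s{\left(r,j \right)} = -3$ ($s{\left(r,j \right)} = -6 + 3 = -3$)
$\left(-1 + s{\left(b{\left(0,0 \right)},3 \right)}\right)^{2} = \left(-1 - 3\right)^{2} = \left(-4\right)^{2} = 16$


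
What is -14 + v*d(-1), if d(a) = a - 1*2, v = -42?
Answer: 112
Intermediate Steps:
d(a) = -2 + a (d(a) = a - 2 = -2 + a)
-14 + v*d(-1) = -14 - 42*(-2 - 1) = -14 - 42*(-3) = -14 + 126 = 112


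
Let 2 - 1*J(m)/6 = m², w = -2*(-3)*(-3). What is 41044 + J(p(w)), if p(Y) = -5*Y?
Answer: -7544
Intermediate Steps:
w = -18 (w = 6*(-3) = -18)
J(m) = 12 - 6*m²
41044 + J(p(w)) = 41044 + (12 - 6*(-5*(-18))²) = 41044 + (12 - 6*90²) = 41044 + (12 - 6*8100) = 41044 + (12 - 48600) = 41044 - 48588 = -7544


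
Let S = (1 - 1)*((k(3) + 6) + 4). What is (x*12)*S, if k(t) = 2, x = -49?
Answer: 0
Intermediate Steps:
S = 0 (S = (1 - 1)*((2 + 6) + 4) = 0*(8 + 4) = 0*12 = 0)
(x*12)*S = -49*12*0 = -588*0 = 0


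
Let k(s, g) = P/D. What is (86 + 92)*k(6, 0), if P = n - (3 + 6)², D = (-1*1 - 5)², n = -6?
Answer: -2581/6 ≈ -430.17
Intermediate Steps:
D = 36 (D = (-1 - 5)² = (-6)² = 36)
P = -87 (P = -6 - (3 + 6)² = -6 - 1*9² = -6 - 1*81 = -6 - 81 = -87)
k(s, g) = -29/12 (k(s, g) = -87/36 = -87*1/36 = -29/12)
(86 + 92)*k(6, 0) = (86 + 92)*(-29/12) = 178*(-29/12) = -2581/6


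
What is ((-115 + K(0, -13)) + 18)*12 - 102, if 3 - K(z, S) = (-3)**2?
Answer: -1338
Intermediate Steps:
K(z, S) = -6 (K(z, S) = 3 - 1*(-3)**2 = 3 - 1*9 = 3 - 9 = -6)
((-115 + K(0, -13)) + 18)*12 - 102 = ((-115 - 6) + 18)*12 - 102 = (-121 + 18)*12 - 102 = -103*12 - 102 = -1236 - 102 = -1338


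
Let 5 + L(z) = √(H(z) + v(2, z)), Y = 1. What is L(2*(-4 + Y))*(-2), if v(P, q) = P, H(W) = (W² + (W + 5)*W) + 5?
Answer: -4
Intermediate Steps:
H(W) = 5 + W² + W*(5 + W) (H(W) = (W² + (5 + W)*W) + 5 = (W² + W*(5 + W)) + 5 = 5 + W² + W*(5 + W))
L(z) = -5 + √(7 + 2*z² + 5*z) (L(z) = -5 + √((5 + 2*z² + 5*z) + 2) = -5 + √(7 + 2*z² + 5*z))
L(2*(-4 + Y))*(-2) = (-5 + √(7 + 2*(2*(-4 + 1))² + 5*(2*(-4 + 1))))*(-2) = (-5 + √(7 + 2*(2*(-3))² + 5*(2*(-3))))*(-2) = (-5 + √(7 + 2*(-6)² + 5*(-6)))*(-2) = (-5 + √(7 + 2*36 - 30))*(-2) = (-5 + √(7 + 72 - 30))*(-2) = (-5 + √49)*(-2) = (-5 + 7)*(-2) = 2*(-2) = -4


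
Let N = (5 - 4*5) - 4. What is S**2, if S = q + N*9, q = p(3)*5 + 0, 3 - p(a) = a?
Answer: 29241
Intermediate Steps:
p(a) = 3 - a
N = -19 (N = (5 - 20) - 4 = -15 - 4 = -19)
q = 0 (q = (3 - 1*3)*5 + 0 = (3 - 3)*5 + 0 = 0*5 + 0 = 0 + 0 = 0)
S = -171 (S = 0 - 19*9 = 0 - 171 = -171)
S**2 = (-171)**2 = 29241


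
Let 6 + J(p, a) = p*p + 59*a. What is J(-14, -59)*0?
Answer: 0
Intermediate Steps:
J(p, a) = -6 + p**2 + 59*a (J(p, a) = -6 + (p*p + 59*a) = -6 + (p**2 + 59*a) = -6 + p**2 + 59*a)
J(-14, -59)*0 = (-6 + (-14)**2 + 59*(-59))*0 = (-6 + 196 - 3481)*0 = -3291*0 = 0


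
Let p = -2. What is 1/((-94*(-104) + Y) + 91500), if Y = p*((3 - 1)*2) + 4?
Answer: 1/101272 ≈ 9.8744e-6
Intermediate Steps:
Y = -4 (Y = -2*(3 - 1)*2 + 4 = -4*2 + 4 = -2*4 + 4 = -8 + 4 = -4)
1/((-94*(-104) + Y) + 91500) = 1/((-94*(-104) - 4) + 91500) = 1/((9776 - 4) + 91500) = 1/(9772 + 91500) = 1/101272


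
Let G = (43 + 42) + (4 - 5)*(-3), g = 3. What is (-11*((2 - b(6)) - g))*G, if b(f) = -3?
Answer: -1936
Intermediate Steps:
G = 88 (G = 85 - 1*(-3) = 85 + 3 = 88)
(-11*((2 - b(6)) - g))*G = -11*((2 - 1*(-3)) - 1*3)*88 = -11*((2 + 3) - 3)*88 = -11*(5 - 3)*88 = -11*2*88 = -22*88 = -1936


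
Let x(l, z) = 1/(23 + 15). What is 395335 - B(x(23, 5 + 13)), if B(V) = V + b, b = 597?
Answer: 15000043/38 ≈ 3.9474e+5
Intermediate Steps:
x(l, z) = 1/38
B(V) = 597 + V (B(V) = V + 597 = 597 + V)
395335 - B(x(23, 5 + 13)) = 395335 - (597 + 1/38) = 395335 - 1*22687/38 = 395335 - 22687/38 = 15000043/38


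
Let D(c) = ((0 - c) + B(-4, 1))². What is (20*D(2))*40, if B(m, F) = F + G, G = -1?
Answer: 3200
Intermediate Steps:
B(m, F) = -1 + F (B(m, F) = F - 1 = -1 + F)
D(c) = c² (D(c) = ((0 - c) + (-1 + 1))² = (-c + 0)² = (-c)² = c²)
(20*D(2))*40 = (20*2²)*40 = (20*4)*40 = 80*40 = 3200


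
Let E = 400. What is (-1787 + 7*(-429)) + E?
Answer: -4390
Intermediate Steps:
(-1787 + 7*(-429)) + E = (-1787 + 7*(-429)) + 400 = (-1787 - 3003) + 400 = -4790 + 400 = -4390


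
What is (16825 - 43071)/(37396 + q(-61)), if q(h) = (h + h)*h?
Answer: -13123/22419 ≈ -0.58535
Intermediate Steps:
q(h) = 2*h**2 (q(h) = (2*h)*h = 2*h**2)
(16825 - 43071)/(37396 + q(-61)) = (16825 - 43071)/(37396 + 2*(-61)**2) = -26246/(37396 + 2*3721) = -26246/(37396 + 7442) = -26246/44838 = -26246*1/44838 = -13123/22419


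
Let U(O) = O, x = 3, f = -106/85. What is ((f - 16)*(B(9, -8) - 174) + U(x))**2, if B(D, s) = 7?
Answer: 60062735929/7225 ≈ 8.3132e+6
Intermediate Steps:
f = -106/85 (f = -106*1/85 = -106/85 ≈ -1.2471)
((f - 16)*(B(9, -8) - 174) + U(x))**2 = ((-106/85 - 16)*(7 - 174) + 3)**2 = (-1466/85*(-167) + 3)**2 = (244822/85 + 3)**2 = (245077/85)**2 = 60062735929/7225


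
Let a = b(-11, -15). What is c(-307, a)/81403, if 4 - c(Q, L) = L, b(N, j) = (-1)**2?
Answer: 3/81403 ≈ 3.6854e-5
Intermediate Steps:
b(N, j) = 1
a = 1
c(Q, L) = 4 - L
c(-307, a)/81403 = (4 - 1*1)/81403 = (4 - 1)*(1/81403) = 3*(1/81403) = 3/81403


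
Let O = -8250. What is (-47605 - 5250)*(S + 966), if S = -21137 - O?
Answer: 630084455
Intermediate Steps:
S = -12887 (S = -21137 - 1*(-8250) = -21137 + 8250 = -12887)
(-47605 - 5250)*(S + 966) = (-47605 - 5250)*(-12887 + 966) = -52855*(-11921) = 630084455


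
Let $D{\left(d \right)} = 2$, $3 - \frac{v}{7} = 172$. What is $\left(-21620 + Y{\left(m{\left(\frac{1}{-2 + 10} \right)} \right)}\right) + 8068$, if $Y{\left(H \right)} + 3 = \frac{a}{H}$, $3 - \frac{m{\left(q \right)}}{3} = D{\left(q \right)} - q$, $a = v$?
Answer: $- \frac{375449}{27} \approx -13906.0$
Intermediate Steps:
$v = -1183$ ($v = 21 - 1204 = -1183$)
$a = -1183$
$m{\left(q \right)} = 3 + 3 q$ ($m{\left(q \right)} = 9 - 3 \left(2 - q\right) = 9 + \left(-6 + 3 q\right) = 3 + 3 q$)
$Y{\left(H \right)} = -3 - \frac{1183}{H}$
$\left(-21620 + Y{\left(m{\left(\frac{1}{-2 + 10} \right)} \right)}\right) + 8068 = \left(-21620 - \left(3 + \frac{1183}{3 + \frac{3}{-2 + 10}}\right)\right) + 8068 = \left(-21620 - \left(3 + \frac{1183}{3 + \frac{3}{8}}\right)\right) + 8068 = \left(-21620 - \left(3 + \frac{1183}{\frac{27}{8}}\right)\right) + 8068 = \left(-21620 - \frac{9545}{27}\right) + 8068 = - \frac{593285}{27} + 8068 = - \frac{375449}{27}$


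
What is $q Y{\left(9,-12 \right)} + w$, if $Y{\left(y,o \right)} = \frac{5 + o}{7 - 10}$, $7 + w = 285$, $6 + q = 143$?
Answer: $\frac{1793}{3} \approx 597.67$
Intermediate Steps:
$q = 137$ ($q = -6 + 143 = 137$)
$w = 278$ ($w = -7 + 285 = 278$)
$Y{\left(y,o \right)} = - \frac{5}{3} - \frac{o}{3}$ ($Y{\left(y,o \right)} = \frac{5 + o}{-3} = \left(5 + o\right) \left(- \frac{1}{3}\right) = - \frac{5}{3} - \frac{o}{3}$)
$q Y{\left(9,-12 \right)} + w = 137 \left(- \frac{5}{3} - -4\right) + 278 = 137 \left(- \frac{5}{3} + 4\right) + 278 = 137 \cdot \frac{7}{3} + 278 = \frac{959}{3} + 278 = \frac{1793}{3}$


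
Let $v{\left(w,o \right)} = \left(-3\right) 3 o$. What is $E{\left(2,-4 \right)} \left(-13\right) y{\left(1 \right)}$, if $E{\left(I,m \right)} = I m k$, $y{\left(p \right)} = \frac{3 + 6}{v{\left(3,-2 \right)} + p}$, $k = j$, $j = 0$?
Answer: $0$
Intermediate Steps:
$k = 0$
$v{\left(w,o \right)} = - 9 o$
$y{\left(p \right)} = \frac{9}{18 + p}$ ($y{\left(p \right)} = \frac{3 + 6}{\left(-9\right) \left(-2\right) + p} = \frac{9}{18 + p}$)
$E{\left(I,m \right)} = 0$ ($E{\left(I,m \right)} = I m 0 = 0$)
$E{\left(2,-4 \right)} \left(-13\right) y{\left(1 \right)} = 0 \left(-13\right) \frac{9}{18 + 1} = 0 \cdot \frac{9}{19} = 0$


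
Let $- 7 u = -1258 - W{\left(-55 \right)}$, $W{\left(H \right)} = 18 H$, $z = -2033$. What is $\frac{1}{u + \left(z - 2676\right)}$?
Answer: $- \frac{7}{32695} \approx -0.0002141$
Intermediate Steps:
$u = \frac{268}{7}$ ($u = - \frac{-1258 - 18 \left(-55\right)}{7} = - \frac{-1258 - -990}{7} = - \frac{-1258 + 990}{7} = \left(- \frac{1}{7}\right) \left(-268\right) = \frac{268}{7} \approx 38.286$)
$\frac{1}{u + \left(z - 2676\right)} = \frac{1}{\frac{268}{7} - 4709} = \frac{1}{- \frac{32695}{7}} = - \frac{7}{32695}$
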